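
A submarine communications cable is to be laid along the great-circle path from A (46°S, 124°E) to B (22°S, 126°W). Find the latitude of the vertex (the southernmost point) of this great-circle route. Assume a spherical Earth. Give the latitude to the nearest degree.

≈ 53°S

The great circle lies in the plane with unit normal n̂ = (p₁ × p₂)/|p₁ × p₂|.
Here n̂_z ≈ +0.606; the vertex latitude is φ_max = arccos|n̂_z| ≈ 52.7°.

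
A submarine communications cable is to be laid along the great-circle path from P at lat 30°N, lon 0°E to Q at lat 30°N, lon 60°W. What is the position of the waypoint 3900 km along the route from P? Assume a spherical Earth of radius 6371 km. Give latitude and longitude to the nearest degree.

Write both endpoints as unit vectors p₁, p₂ with components (cos φ cos λ, cos φ sin λ, sin φ).
The central angle between the endpoints is δ = arccos(p₁·p₂) ≈ 0.896 rad (51.3°). The total great-circle distance is δ·R ≈ 0.896 × 6371 ≈ 5706 km, so the target fraction is f = 3900/5706 ≈ 0.683.
Interpolate at f ≈ 0.683 with slerp weights a = sin((1−f)δ)/sin δ ≈ 0.358, b = sin(fδ)/sin δ ≈ 0.736.
p = a·p₁ + b·p₂ ≈ (0.629, -0.552, 0.547); φ = arcsin(p_z) ≈ 33.18°, λ = atan2(p_y, p_x) ≈ -41.27°.

≈ lat 33°N, lon 41°W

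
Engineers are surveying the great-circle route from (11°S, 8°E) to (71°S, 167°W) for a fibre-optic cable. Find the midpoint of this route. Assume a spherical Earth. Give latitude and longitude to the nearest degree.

Write both endpoints as unit vectors p₁, p₂ with components (cos φ cos λ, cos φ sin λ, sin φ).
The central angle between the endpoints is δ = arccos(p₁·p₂) ≈ 1.709 rad (97.9°).
Interpolate at f = 1/2 with slerp weights a = sin((1−f)δ)/sin δ ≈ 0.762, b = sin(fδ)/sin δ ≈ 0.762.
p = a·p₁ + b·p₂ ≈ (0.499, 0.048, -0.865); φ = arcsin(p_z) ≈ -59.93°, λ = atan2(p_y, p_x) ≈ 5.53°.

≈ (60°S, 6°E)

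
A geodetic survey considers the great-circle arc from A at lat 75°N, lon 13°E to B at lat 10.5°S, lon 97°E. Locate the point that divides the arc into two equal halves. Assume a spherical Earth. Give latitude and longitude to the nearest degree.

The haversine formula gives a central angle δ ≈ 1.721 rad (98.6°) between the endpoints.
Interpolate at f = 1/2 with slerp weights a = sin((1−f)δ)/sin δ ≈ 0.767, b = sin(fδ)/sin δ ≈ 0.767.
p = a·p₁ + b·p₂ ≈ (0.101, 0.793, 0.601); φ = arcsin(p_z) ≈ 36.93°, λ = atan2(p_y, p_x) ≈ 82.71°.

≈ lat 37°N, lon 83°E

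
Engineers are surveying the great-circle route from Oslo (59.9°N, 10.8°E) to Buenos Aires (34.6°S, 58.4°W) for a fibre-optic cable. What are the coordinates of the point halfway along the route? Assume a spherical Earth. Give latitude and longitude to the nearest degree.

≈ 15°N, 33°W

Write both endpoints as unit vectors p₁, p₂ with components (cos φ cos λ, cos φ sin λ, sin φ).
The central angle between the endpoints is δ = arccos(p₁·p₂) ≈ 1.923 rad (110.2°).
Interpolate at f = 1/2 with slerp weights a = sin((1−f)δ)/sin δ ≈ 0.873, b = sin(fδ)/sin δ ≈ 0.873.
p = a·p₁ + b·p₂ ≈ (0.807, -0.530, 0.260); φ = arcsin(p_z) ≈ 15.05°, λ = atan2(p_y, p_x) ≈ -33.31°.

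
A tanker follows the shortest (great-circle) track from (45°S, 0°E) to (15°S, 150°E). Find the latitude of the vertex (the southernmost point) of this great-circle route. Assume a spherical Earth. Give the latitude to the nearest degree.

The great circle lies in the plane with unit normal n̂ = (p₁ × p₂)/|p₁ × p₂|.
Here n̂_z ≈ +0.374; the vertex latitude is φ_max = arccos|n̂_z| ≈ 68.0°.
Check via Clairaut: cos φ_max = |cos φ₁| · sin C = cos(45.0°)·sin(148.1°) ≈ 0.374, again giving ≈ 68.0°.

≈ 68°S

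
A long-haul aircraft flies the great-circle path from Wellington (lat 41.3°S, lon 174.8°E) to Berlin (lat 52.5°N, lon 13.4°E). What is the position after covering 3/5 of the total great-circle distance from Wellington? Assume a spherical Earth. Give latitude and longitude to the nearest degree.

≈ lat 40°N, lon 115°E

Convert each endpoint to a unit vector on the sphere (x = cos φ cos λ, y = cos φ sin λ, z = sin φ).
The central angle between the endpoints is δ = arccos(p₁·p₂) ≈ 2.848 rad (163.2°).
Interpolate at f = 3/5 with slerp weights a = sin((1−f)δ)/sin δ ≈ 3.133, b = sin(fδ)/sin δ ≈ 3.417.
p = a·p₁ + b·p₂ ≈ (-0.321, 0.695, 0.643); φ = arcsin(p_z) ≈ 40.02°, λ = atan2(p_y, p_x) ≈ 114.75°.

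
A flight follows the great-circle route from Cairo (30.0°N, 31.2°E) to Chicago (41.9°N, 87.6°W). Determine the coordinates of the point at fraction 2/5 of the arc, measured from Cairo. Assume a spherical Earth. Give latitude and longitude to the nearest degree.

≈ 52°N, 7°W

From cos δ = sin φ₁ sin φ₂ + cos φ₁ cos φ₂ cos Δλ, the central angle is δ ≈ 1.547 rad (88.7°).
Interpolate at f = 2/5 with slerp weights a = sin((1−f)δ)/sin δ ≈ 0.801, b = sin(fδ)/sin δ ≈ 0.580.
p = a·p₁ + b·p₂ ≈ (0.611, -0.072, 0.788); φ = arcsin(p_z) ≈ 52.00°, λ = atan2(p_y, p_x) ≈ -6.74°.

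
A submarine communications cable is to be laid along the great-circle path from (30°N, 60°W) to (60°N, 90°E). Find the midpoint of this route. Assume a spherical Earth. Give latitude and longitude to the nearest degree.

The haversine formula gives a central angle δ ≈ 1.513 rad (86.7°) between the endpoints.
Interpolate at f = 1/2 with slerp weights a = sin((1−f)δ)/sin δ ≈ 0.687, b = sin(fδ)/sin δ ≈ 0.687.
p = a·p₁ + b·p₂ ≈ (0.298, -0.172, 0.939); φ = arcsin(p_z) ≈ 69.90°, λ = atan2(p_y, p_x) ≈ -30.00°.

≈ (70°N, 30°W)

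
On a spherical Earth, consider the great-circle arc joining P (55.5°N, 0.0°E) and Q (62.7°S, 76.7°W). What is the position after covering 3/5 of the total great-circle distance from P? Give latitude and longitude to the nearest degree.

Convert each endpoint to a unit vector on the sphere (x = cos φ cos λ, y = cos φ sin λ, z = sin φ).
The central angle between the endpoints is δ = arccos(p₁·p₂) ≈ 2.308 rad (132.3°).
Interpolate at f = 3/5 with slerp weights a = sin((1−f)δ)/sin δ ≈ 1.078, b = sin(fδ)/sin δ ≈ 1.328.
p = a·p₁ + b·p₂ ≈ (0.751, -0.593, -0.292); φ = arcsin(p_z) ≈ -16.97°, λ = atan2(p_y, p_x) ≈ -38.30°.

≈ (17°S, 38°W)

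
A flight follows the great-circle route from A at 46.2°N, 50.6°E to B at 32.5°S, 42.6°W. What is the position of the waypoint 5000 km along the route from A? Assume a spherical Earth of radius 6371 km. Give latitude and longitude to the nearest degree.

≈ 19°N, 7°E

The haversine formula gives a central angle δ ≈ 2.005 rad (114.9°) between the endpoints. The total great-circle distance is δ·R ≈ 2.005 × 6371 ≈ 12772 km, so the target fraction is f = 5000/12772 ≈ 0.391.
Interpolate at f ≈ 0.391 with slerp weights a = sin((1−f)δ)/sin δ ≈ 1.035, b = sin(fδ)/sin δ ≈ 0.779.
p = a·p₁ + b·p₂ ≈ (0.938, 0.109, 0.329); φ = arcsin(p_z) ≈ 19.18°, λ = atan2(p_y, p_x) ≈ 6.62°.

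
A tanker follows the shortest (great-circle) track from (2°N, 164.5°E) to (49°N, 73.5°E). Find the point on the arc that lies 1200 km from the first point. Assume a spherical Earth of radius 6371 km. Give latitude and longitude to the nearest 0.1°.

Convert each endpoint to a unit vector on the sphere (x = cos φ cos λ, y = cos φ sin λ, z = sin φ).
The central angle between the endpoints is δ = arccos(p₁·p₂) ≈ 1.556 rad (89.1°). The total great-circle distance is δ·R ≈ 1.556 × 6371 ≈ 9913 km, so the target fraction is f = 1200/9913 ≈ 0.121.
Interpolate at f ≈ 0.121 with slerp weights a = sin((1−f)δ)/sin δ ≈ 0.980, b = sin(fδ)/sin δ ≈ 0.187.
p = a·p₁ + b·p₂ ≈ (-0.908, 0.379, 0.176); φ = arcsin(p_z) ≈ 10.11°, λ = atan2(p_y, p_x) ≈ 157.33°.

≈ (10.1°N, 157.3°E)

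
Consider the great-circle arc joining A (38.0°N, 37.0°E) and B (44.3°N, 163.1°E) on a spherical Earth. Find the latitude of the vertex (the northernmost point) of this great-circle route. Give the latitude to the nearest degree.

≈ 63°N

The great circle lies in the plane with unit normal n̂ = (p₁ × p₂)/|p₁ × p₂|.
Here n̂_z ≈ +0.458; the vertex latitude is φ_max = arccos|n̂_z| ≈ 62.7°.
Check via Clairaut: cos φ_max = |cos φ₁| · sin C = cos(38.0°)·sin(35.5°) ≈ 0.458, again giving ≈ 62.7°.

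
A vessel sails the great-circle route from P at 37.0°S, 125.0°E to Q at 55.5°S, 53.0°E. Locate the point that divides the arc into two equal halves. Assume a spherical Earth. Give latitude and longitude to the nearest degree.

≈ 52°S, 96°E

Write both endpoints as unit vectors p₁, p₂ with components (cos φ cos λ, cos φ sin λ, sin φ).
The central angle between the endpoints is δ = arccos(p₁·p₂) ≈ 0.882 rad (50.5°).
Interpolate at f = 1/2 with slerp weights a = sin((1−f)δ)/sin δ ≈ 0.553, b = sin(fδ)/sin δ ≈ 0.553.
p = a·p₁ + b·p₂ ≈ (-0.065, 0.612, -0.788); φ = arcsin(p_z) ≈ -52.03°, λ = atan2(p_y, p_x) ≈ 96.05°.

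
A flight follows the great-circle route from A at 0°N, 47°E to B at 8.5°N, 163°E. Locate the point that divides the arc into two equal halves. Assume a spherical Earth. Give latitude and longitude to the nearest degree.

Convert each endpoint to a unit vector on the sphere (x = cos φ cos λ, y = cos φ sin λ, z = sin φ).
The central angle between the endpoints is δ = arccos(p₁·p₂) ≈ 2.019 rad (115.7°).
Interpolate at f = 1/2 with slerp weights a = sin((1−f)δ)/sin δ ≈ 0.940, b = sin(fδ)/sin δ ≈ 0.940.
p = a·p₁ + b·p₂ ≈ (-0.248, 0.959, 0.139); φ = arcsin(p_z) ≈ 7.98°, λ = atan2(p_y, p_x) ≈ 104.49°.

≈ 8°N, 104°E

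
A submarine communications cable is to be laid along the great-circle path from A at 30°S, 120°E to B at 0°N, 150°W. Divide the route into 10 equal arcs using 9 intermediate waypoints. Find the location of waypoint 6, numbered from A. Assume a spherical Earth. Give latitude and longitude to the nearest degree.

≈ 17°S, 178°E

From cos δ = sin φ₁ sin φ₂ + cos φ₁ cos φ₂ cos Δλ, the central angle is δ ≈ 1.571 rad (90.0°).
Interpolate at f = 6/10 with slerp weights a = sin((1−f)δ)/sin δ ≈ 0.588, b = sin(fδ)/sin δ ≈ 0.809.
p = a·p₁ + b·p₂ ≈ (-0.955, 0.036, -0.294); φ = arcsin(p_z) ≈ -17.09°, λ = atan2(p_y, p_x) ≈ 177.82°.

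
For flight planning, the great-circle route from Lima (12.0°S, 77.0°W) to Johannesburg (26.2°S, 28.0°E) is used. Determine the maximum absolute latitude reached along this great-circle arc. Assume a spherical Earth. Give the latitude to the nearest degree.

The great circle lies in the plane with unit normal n̂ = (p₁ × p₂)/|p₁ × p₂|.
Here n̂_z ≈ +0.856; the vertex latitude is φ_max = arccos|n̂_z| ≈ 31.2°.

≈ 31°S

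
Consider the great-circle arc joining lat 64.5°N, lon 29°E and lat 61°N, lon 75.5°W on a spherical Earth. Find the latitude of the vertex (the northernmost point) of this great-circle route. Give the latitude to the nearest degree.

The great circle lies in the plane with unit normal n̂ = (p₁ × p₂)/|p₁ × p₂|.
Here n̂_z ≈ -0.299; the vertex latitude is φ_max = arccos|n̂_z| ≈ 72.6°.
Check via Clairaut: cos φ_max = |cos φ₁| · sin C = cos(64.5°)·sin(44.0°) ≈ 0.299, again giving ≈ 72.6°.

≈ 73°N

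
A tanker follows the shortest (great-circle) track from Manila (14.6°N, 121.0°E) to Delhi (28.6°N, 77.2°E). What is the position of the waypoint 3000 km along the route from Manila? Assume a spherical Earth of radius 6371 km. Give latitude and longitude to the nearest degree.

≈ 25°N, 94°E

From cos δ = sin φ₁ sin φ₂ + cos φ₁ cos φ₂ cos Δλ, the central angle is δ ≈ 0.747 rad (42.8°). The total great-circle distance is δ·R ≈ 0.747 × 6371 ≈ 4758 km, so the target fraction is f = 3000/4758 ≈ 0.631.
Interpolate at f ≈ 0.631 with slerp weights a = sin((1−f)δ)/sin δ ≈ 0.401, b = sin(fδ)/sin δ ≈ 0.668.
p = a·p₁ + b·p₂ ≈ (-0.070, 0.904, 0.421); φ = arcsin(p_z) ≈ 24.88°, λ = atan2(p_y, p_x) ≈ 94.42°.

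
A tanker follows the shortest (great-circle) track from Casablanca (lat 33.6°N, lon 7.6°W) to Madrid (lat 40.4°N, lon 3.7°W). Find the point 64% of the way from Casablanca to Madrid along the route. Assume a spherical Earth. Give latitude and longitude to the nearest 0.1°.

≈ lat 38.0°N, lon 5.2°W

Write both endpoints as unit vectors p₁, p₂ with components (cos φ cos λ, cos φ sin λ, sin φ).
The central angle between the endpoints is δ = arccos(p₁·p₂) ≈ 0.131 rad (7.5°).
Interpolate at f = 0.64 with slerp weights a = sin((1−f)δ)/sin δ ≈ 0.361, b = sin(fδ)/sin δ ≈ 0.641.
p = a·p₁ + b·p₂ ≈ (0.785, -0.071, 0.615); φ = arcsin(p_z) ≈ 37.97°, λ = atan2(p_y, p_x) ≈ -5.19°.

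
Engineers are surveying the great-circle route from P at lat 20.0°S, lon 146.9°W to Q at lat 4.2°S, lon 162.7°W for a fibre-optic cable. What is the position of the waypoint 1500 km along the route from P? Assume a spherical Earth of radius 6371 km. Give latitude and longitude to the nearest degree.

From cos δ = sin φ₁ sin φ₂ + cos φ₁ cos φ₂ cos Δλ, the central angle is δ ≈ 0.385 rad (22.1°). The total great-circle distance is δ·R ≈ 0.385 × 6371 ≈ 2453 km, so the target fraction is f = 1500/2453 ≈ 0.612.
Interpolate at f ≈ 0.612 with slerp weights a = sin((1−f)δ)/sin δ ≈ 0.397, b = sin(fδ)/sin δ ≈ 0.621.
p = a·p₁ + b·p₂ ≈ (-0.904, -0.388, -0.181); φ = arcsin(p_z) ≈ -10.44°, λ = atan2(p_y, p_x) ≈ -156.78°.

≈ lat 10°S, lon 157°W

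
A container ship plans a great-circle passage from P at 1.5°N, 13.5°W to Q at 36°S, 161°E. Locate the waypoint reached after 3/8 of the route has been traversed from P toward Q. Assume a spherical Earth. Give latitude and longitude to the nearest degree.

≈ 52°S, 3°W

Write both endpoints as unit vectors p₁, p₂ with components (cos φ cos λ, cos φ sin λ, sin φ).
The central angle between the endpoints is δ = arccos(p₁·p₂) ≈ 2.533 rad (145.1°).
Interpolate at f = 3/8 with slerp weights a = sin((1−f)δ)/sin δ ≈ 1.749, b = sin(fδ)/sin δ ≈ 1.422.
p = a·p₁ + b·p₂ ≈ (0.612, -0.033, -0.790); φ = arcsin(p_z) ≈ -52.21°, λ = atan2(p_y, p_x) ≈ -3.13°.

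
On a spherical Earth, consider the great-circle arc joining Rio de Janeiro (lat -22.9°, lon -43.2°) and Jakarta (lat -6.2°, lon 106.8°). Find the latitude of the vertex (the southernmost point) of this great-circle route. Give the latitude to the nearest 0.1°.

≈ -46.1°

The great circle lies in the plane with unit normal n̂ = (p₁ × p₂)/|p₁ × p₂|.
Here n̂_z ≈ +0.694; the vertex latitude is φ_max = arccos|n̂_z| ≈ 46.1°.
Check via Clairaut: cos φ_max = |cos φ₁| · sin C = cos(22.9°)·sin(131.2°) ≈ 0.694, again giving ≈ 46.1°.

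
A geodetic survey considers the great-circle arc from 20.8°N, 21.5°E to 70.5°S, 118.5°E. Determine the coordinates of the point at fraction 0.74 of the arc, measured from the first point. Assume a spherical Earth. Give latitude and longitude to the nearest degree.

≈ 55°S, 60°E

From cos δ = sin φ₁ sin φ₂ + cos φ₁ cos φ₂ cos Δλ, the central angle is δ ≈ 1.953 rad (111.9°).
Interpolate at f = 0.74 with slerp weights a = sin((1−f)δ)/sin δ ≈ 0.524, b = sin(fδ)/sin δ ≈ 1.069.
p = a·p₁ + b·p₂ ≈ (0.285, 0.493, -0.822); φ = arcsin(p_z) ≈ -55.26°, λ = atan2(p_y, p_x) ≈ 59.94°.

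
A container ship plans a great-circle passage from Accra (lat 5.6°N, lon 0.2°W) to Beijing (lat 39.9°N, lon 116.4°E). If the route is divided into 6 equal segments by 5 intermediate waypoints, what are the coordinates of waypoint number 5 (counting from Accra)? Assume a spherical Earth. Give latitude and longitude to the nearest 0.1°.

≈ lat 44.3°N, lon 93.2°E

Write both endpoints as unit vectors p₁, p₂ with components (cos φ cos λ, cos φ sin λ, sin φ).
The central angle between the endpoints is δ = arccos(p₁·p₂) ≈ 1.854 rad (106.2°).
Interpolate at f = 5/6 with slerp weights a = sin((1−f)δ)/sin δ ≈ 0.317, b = sin(fδ)/sin δ ≈ 1.041.
p = a·p₁ + b·p₂ ≈ (-0.040, 0.714, 0.699); φ = arcsin(p_z) ≈ 44.32°, λ = atan2(p_y, p_x) ≈ 93.20°.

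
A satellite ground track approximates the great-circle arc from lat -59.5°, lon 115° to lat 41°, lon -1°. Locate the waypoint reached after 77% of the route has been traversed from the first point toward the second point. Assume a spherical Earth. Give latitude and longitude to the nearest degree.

≈ lat 15°, lon 20°

From cos δ = sin φ₁ sin φ₂ + cos φ₁ cos φ₂ cos Δλ, the central angle is δ ≈ 2.394 rad (137.2°).
Interpolate at f = 0.77 with slerp weights a = sin((1−f)δ)/sin δ ≈ 0.769, b = sin(fδ)/sin δ ≈ 1.416.
p = a·p₁ + b·p₂ ≈ (0.904, 0.335, 0.266); φ = arcsin(p_z) ≈ 15.44°, λ = atan2(p_y, p_x) ≈ 20.35°.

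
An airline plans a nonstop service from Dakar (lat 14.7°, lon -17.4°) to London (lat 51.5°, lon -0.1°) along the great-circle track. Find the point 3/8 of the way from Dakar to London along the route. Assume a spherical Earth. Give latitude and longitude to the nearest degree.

≈ lat 29°, lon -13°

Write both endpoints as unit vectors p₁, p₂ with components (cos φ cos λ, cos φ sin λ, sin φ).
The central angle between the endpoints is δ = arccos(p₁·p₂) ≈ 0.686 rad (39.3°).
Interpolate at f = 3/8 with slerp weights a = sin((1−f)δ)/sin δ ≈ 0.656, b = sin(fδ)/sin δ ≈ 0.402.
p = a·p₁ + b·p₂ ≈ (0.856, -0.190, 0.481); φ = arcsin(p_z) ≈ 28.75°, λ = atan2(p_y, p_x) ≈ -12.53°.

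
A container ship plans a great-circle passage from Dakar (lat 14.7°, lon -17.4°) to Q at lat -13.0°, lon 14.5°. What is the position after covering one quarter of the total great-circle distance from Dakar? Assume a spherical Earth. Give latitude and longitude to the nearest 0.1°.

The haversine formula gives a central angle δ ≈ 0.733 rad (42.0°) between the endpoints.
Interpolate at f = 1/4 with slerp weights a = sin((1−f)δ)/sin δ ≈ 0.781, b = sin(fδ)/sin δ ≈ 0.272.
p = a·p₁ + b·p₂ ≈ (0.978, -0.159, 0.137); φ = arcsin(p_z) ≈ 7.87°, λ = atan2(p_y, p_x) ≈ -9.26°.

≈ lat 7.9°, lon -9.3°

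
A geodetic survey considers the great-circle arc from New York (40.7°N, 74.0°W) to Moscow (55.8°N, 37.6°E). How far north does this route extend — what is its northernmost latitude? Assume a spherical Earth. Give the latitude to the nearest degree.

≈ 65°N

The great circle lies in the plane with unit normal n̂ = (p₁ × p₂)/|p₁ × p₂|.
Here n̂_z ≈ +0.429; the vertex latitude is φ_max = arccos|n̂_z| ≈ 64.6°.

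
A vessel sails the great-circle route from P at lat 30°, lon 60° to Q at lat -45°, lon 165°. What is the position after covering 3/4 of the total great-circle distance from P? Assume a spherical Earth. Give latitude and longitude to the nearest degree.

From cos δ = sin φ₁ sin φ₂ + cos φ₁ cos φ₂ cos Δλ, the central angle is δ ≈ 2.108 rad (120.8°).
Interpolate at f = 3/4 with slerp weights a = sin((1−f)δ)/sin δ ≈ 0.586, b = sin(fδ)/sin δ ≈ 1.164.
p = a·p₁ + b·p₂ ≈ (-0.542, 0.652, -0.530); φ = arcsin(p_z) ≈ -32.03°, λ = atan2(p_y, p_x) ≈ 129.70°.

≈ lat -32°, lon 130°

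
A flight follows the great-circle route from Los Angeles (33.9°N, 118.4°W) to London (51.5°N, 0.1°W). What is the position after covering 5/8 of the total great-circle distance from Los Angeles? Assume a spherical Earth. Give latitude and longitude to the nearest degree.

≈ 62°N, 53°W

Convert each endpoint to a unit vector on the sphere (x = cos φ cos λ, y = cos φ sin λ, z = sin φ).
The central angle between the endpoints is δ = arccos(p₁·p₂) ≈ 1.378 rad (79.0°).
Interpolate at f = 5/8 with slerp weights a = sin((1−f)δ)/sin δ ≈ 0.503, b = sin(fδ)/sin δ ≈ 0.773.
p = a·p₁ + b·p₂ ≈ (0.282, -0.368, 0.886); φ = arcsin(p_z) ≈ 62.34°, λ = atan2(p_y, p_x) ≈ -52.52°.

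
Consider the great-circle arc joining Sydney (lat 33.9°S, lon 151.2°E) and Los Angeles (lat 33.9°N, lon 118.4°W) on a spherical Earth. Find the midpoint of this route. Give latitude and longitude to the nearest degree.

≈ lat 0°N, lon 164°W

Convert each endpoint to a unit vector on the sphere (x = cos φ cos λ, y = cos φ sin λ, z = sin φ).
The central angle between the endpoints is δ = arccos(p₁·p₂) ≈ 1.892 rad (108.4°).
Interpolate at f = 1/2 with slerp weights a = sin((1−f)δ)/sin δ ≈ 0.855, b = sin(fδ)/sin δ ≈ 0.855.
p = a·p₁ + b·p₂ ≈ (-0.959, -0.282, 0.000); φ = arcsin(p_z) ≈ 0.00°, λ = atan2(p_y, p_x) ≈ -163.60°.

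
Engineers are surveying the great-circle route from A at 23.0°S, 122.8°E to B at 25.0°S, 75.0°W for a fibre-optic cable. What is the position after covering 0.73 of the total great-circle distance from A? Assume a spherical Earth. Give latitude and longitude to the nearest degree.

≈ 56°S, 97°W

Write both endpoints as unit vectors p₁, p₂ with components (cos φ cos λ, cos φ sin λ, sin φ).
The central angle between the endpoints is δ = arccos(p₁·p₂) ≈ 2.251 rad (129.0°).
Interpolate at f = 0.73 with slerp weights a = sin((1−f)δ)/sin δ ≈ 0.735, b = sin(fδ)/sin δ ≈ 1.283.
p = a·p₁ + b·p₂ ≈ (-0.065, -0.555, -0.829); φ = arcsin(p_z) ≈ -56.04°, λ = atan2(p_y, p_x) ≈ -96.72°.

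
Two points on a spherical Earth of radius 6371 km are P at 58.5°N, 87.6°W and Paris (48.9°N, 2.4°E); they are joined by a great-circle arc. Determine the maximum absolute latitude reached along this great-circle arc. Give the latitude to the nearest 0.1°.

The great circle lies in the plane with unit normal n̂ = (p₁ × p₂)/|p₁ × p₂|.
Here n̂_z ≈ +0.448; the vertex latitude is φ_max = arccos|n̂_z| ≈ 63.4°.
Check via Clairaut: cos φ_max = |cos φ₁| · sin C = cos(58.5°)·sin(59.1°) ≈ 0.448, again giving ≈ 63.4°.

≈ 63.4°N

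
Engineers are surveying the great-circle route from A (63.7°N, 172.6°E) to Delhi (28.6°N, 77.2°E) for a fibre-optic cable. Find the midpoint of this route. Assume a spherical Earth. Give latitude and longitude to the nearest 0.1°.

Convert each endpoint to a unit vector on the sphere (x = cos φ cos λ, y = cos φ sin λ, z = sin φ).
The central angle between the endpoints is δ = arccos(p₁·p₂) ≈ 1.167 rad (66.9°).
Interpolate at f = 1/2 with slerp weights a = sin((1−f)δ)/sin δ ≈ 0.599, b = sin(fδ)/sin δ ≈ 0.599.
p = a·p₁ + b·p₂ ≈ (-0.147, 0.547, 0.824); φ = arcsin(p_z) ≈ 55.49°, λ = atan2(p_y, p_x) ≈ 105.01°.

≈ (55.5°N, 105.0°E)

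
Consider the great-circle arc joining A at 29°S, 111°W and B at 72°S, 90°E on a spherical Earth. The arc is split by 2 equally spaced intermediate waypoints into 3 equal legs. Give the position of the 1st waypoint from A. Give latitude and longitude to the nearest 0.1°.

≈ 54.7°S, 115.9°W

Write both endpoints as unit vectors p₁, p₂ with components (cos φ cos λ, cos φ sin λ, sin φ).
The central angle between the endpoints is δ = arccos(p₁·p₂) ≈ 1.360 rad (78.0°).
Interpolate at f = 1/3 with slerp weights a = sin((1−f)δ)/sin δ ≈ 0.805, b = sin(fδ)/sin δ ≈ 0.448.
p = a·p₁ + b·p₂ ≈ (-0.252, -0.519, -0.817); φ = arcsin(p_z) ≈ -54.74°, λ = atan2(p_y, p_x) ≈ -115.93°.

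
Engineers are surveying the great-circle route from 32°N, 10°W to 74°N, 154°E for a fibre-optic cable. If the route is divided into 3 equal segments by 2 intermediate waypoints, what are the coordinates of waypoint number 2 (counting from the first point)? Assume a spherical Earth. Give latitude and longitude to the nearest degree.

≈ 80°N, 11°E

Convert each endpoint to a unit vector on the sphere (x = cos φ cos λ, y = cos φ sin λ, z = sin φ).
The central angle between the endpoints is δ = arccos(p₁·p₂) ≈ 1.282 rad (73.5°).
Interpolate at f = 2/3 with slerp weights a = sin((1−f)δ)/sin δ ≈ 0.432, b = sin(fδ)/sin δ ≈ 0.787.
p = a·p₁ + b·p₂ ≈ (0.166, 0.031, 0.986); φ = arcsin(p_z) ≈ 80.27°, λ = atan2(p_y, p_x) ≈ 10.71°.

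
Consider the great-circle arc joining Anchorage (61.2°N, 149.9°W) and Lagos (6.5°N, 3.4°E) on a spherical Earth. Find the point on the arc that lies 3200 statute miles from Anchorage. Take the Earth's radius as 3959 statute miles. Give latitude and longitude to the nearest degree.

Write both endpoints as unit vectors p₁, p₂ with components (cos φ cos λ, cos φ sin λ, sin φ).
The central angle between the endpoints is δ = arccos(p₁·p₂) ≈ 1.905 rad (109.2°). The total great-circle distance is δ·R ≈ 1.905 × 3959 ≈ 7544 mi, so the target fraction is f = 3200/7544 ≈ 0.424.
Interpolate at f ≈ 0.424 with slerp weights a = sin((1−f)δ)/sin δ ≈ 0.942, b = sin(fδ)/sin δ ≈ 0.766.
p = a·p₁ + b·p₂ ≈ (0.367, -0.183, 0.912); φ = arcsin(p_z) ≈ 65.82°, λ = atan2(p_y, p_x) ≈ -26.47°.

≈ (66°N, 26°W)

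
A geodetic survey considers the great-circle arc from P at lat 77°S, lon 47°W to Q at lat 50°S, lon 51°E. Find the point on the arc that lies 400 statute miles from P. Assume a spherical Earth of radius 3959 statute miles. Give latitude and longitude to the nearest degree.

≈ lat 78°S, lon 20°W

Write both endpoints as unit vectors p₁, p₂ with components (cos φ cos λ, cos φ sin λ, sin φ).
The central angle between the endpoints is δ = arccos(p₁·p₂) ≈ 0.758 rad (43.4°). The total great-circle distance is δ·R ≈ 0.758 × 3959 ≈ 3000 mi, so the target fraction is f = 400/3000 ≈ 0.133.
Interpolate at f ≈ 0.133 with slerp weights a = sin((1−f)δ)/sin δ ≈ 0.888, b = sin(fδ)/sin δ ≈ 0.147.
p = a·p₁ + b·p₂ ≈ (0.196, -0.073, -0.978); φ = arcsin(p_z) ≈ -77.95°, λ = atan2(p_y, p_x) ≈ -20.42°.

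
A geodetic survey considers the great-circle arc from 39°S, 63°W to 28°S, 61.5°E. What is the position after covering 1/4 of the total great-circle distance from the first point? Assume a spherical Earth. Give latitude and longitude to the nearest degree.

Convert each endpoint to a unit vector on the sphere (x = cos φ cos λ, y = cos φ sin λ, z = sin φ).
The central angle between the endpoints is δ = arccos(p₁·p₂) ≈ 1.664 rad (95.3°).
Interpolate at f = 1/4 with slerp weights a = sin((1−f)δ)/sin δ ≈ 0.953, b = sin(fδ)/sin δ ≈ 0.406.
p = a·p₁ + b·p₂ ≈ (0.507, -0.345, -0.790); φ = arcsin(p_z) ≈ -52.19°, λ = atan2(p_y, p_x) ≈ -34.20°.

≈ 52°S, 34°W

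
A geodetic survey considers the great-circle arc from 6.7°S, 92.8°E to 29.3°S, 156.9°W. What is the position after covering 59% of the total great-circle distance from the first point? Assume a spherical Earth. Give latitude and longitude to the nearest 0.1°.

From cos δ = sin φ₁ sin φ₂ + cos φ₁ cos φ₂ cos Δλ, the central angle is δ ≈ 1.817 rad (104.1°).
Interpolate at f = 0.59 with slerp weights a = sin((1−f)δ)/sin δ ≈ 0.699, b = sin(fδ)/sin δ ≈ 0.905.
p = a·p₁ + b·p₂ ≈ (-0.760, 0.384, -0.525); φ = arcsin(p_z) ≈ -31.64°, λ = atan2(p_y, p_x) ≈ 153.23°.

≈ 31.6°S, 153.2°E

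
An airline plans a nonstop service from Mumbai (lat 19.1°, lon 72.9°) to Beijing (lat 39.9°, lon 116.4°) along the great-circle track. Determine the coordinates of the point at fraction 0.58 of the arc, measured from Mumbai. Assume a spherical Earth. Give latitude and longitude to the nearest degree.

≈ lat 33°, lon 96°

Convert each endpoint to a unit vector on the sphere (x = cos φ cos λ, y = cos φ sin λ, z = sin φ).
The central angle between the endpoints is δ = arccos(p₁·p₂) ≈ 0.744 rad (42.6°).
Interpolate at f = 0.58 with slerp weights a = sin((1−f)δ)/sin δ ≈ 0.454, b = sin(fδ)/sin δ ≈ 0.618.
p = a·p₁ + b·p₂ ≈ (-0.085, 0.834, 0.545); φ = arcsin(p_z) ≈ 33.00°, λ = atan2(p_y, p_x) ≈ 95.79°.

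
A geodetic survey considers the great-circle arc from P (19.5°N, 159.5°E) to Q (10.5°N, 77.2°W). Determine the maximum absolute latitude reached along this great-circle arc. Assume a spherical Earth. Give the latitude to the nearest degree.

The great circle lies in the plane with unit normal n̂ = (p₁ × p₂)/|p₁ × p₂|.
Here n̂_z ≈ +0.867; the vertex latitude is φ_max = arccos|n̂_z| ≈ 29.9°.
Check via Clairaut: cos φ_max = |cos φ₁| · sin C = cos(19.5°)·sin(66.8°) ≈ 0.867, again giving ≈ 29.9°.

≈ 30°N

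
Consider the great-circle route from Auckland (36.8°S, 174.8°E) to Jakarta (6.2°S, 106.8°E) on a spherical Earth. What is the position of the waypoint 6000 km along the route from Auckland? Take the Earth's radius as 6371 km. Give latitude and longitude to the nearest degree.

≈ 15°S, 119°E

Convert each endpoint to a unit vector on the sphere (x = cos φ cos λ, y = cos φ sin λ, z = sin φ).
The central angle between the endpoints is δ = arccos(p₁·p₂) ≈ 1.199 rad (68.7°). The total great-circle distance is δ·R ≈ 1.199 × 6371 ≈ 7642 km, so the target fraction is f = 6000/7642 ≈ 0.785.
Interpolate at f ≈ 0.785 with slerp weights a = sin((1−f)δ)/sin δ ≈ 0.273, b = sin(fδ)/sin δ ≈ 0.868.
p = a·p₁ + b·p₂ ≈ (-0.467, 0.846, -0.258); φ = arcsin(p_z) ≈ -14.92°, λ = atan2(p_y, p_x) ≈ 118.93°.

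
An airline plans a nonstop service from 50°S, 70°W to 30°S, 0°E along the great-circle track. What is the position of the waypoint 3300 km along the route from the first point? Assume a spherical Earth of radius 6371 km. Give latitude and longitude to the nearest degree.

Convert each endpoint to a unit vector on the sphere (x = cos φ cos λ, y = cos φ sin λ, z = sin φ).
The central angle between the endpoints is δ = arccos(p₁·p₂) ≈ 0.960 rad (55.0°). The total great-circle distance is δ·R ≈ 0.960 × 6371 ≈ 6117 km, so the target fraction is f = 3300/6117 ≈ 0.539.
Interpolate at f ≈ 0.539 with slerp weights a = sin((1−f)δ)/sin δ ≈ 0.522, b = sin(fδ)/sin δ ≈ 0.604.
p = a·p₁ + b·p₂ ≈ (0.638, -0.315, -0.702); φ = arcsin(p_z) ≈ -44.61°, λ = atan2(p_y, p_x) ≈ -26.30°.

≈ 45°S, 26°W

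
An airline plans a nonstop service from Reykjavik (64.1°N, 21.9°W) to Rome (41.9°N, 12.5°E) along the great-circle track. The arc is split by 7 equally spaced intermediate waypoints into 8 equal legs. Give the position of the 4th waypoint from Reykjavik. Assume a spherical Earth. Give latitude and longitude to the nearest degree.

The haversine formula gives a central angle δ ≈ 0.518 rad (29.7°) between the endpoints.
Interpolate at f = 4/8 with slerp weights a = sin((1−f)δ)/sin δ ≈ 0.517, b = sin(fδ)/sin δ ≈ 0.517.
p = a·p₁ + b·p₂ ≈ (0.585, -0.001, 0.811); φ = arcsin(p_z) ≈ 54.16°, λ = atan2(p_y, p_x) ≈ -0.09°.

≈ (54°N, 0°E)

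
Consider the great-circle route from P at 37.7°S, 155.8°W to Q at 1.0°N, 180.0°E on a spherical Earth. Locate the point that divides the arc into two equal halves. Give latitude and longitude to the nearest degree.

From cos δ = sin φ₁ sin φ₂ + cos φ₁ cos φ₂ cos Δλ, the central angle is δ ≈ 0.780 rad (44.7°).
Interpolate at f = 1/2 with slerp weights a = sin((1−f)δ)/sin δ ≈ 0.541, b = sin(fδ)/sin δ ≈ 0.541.
p = a·p₁ + b·p₂ ≈ (-0.931, -0.175, -0.321); φ = arcsin(p_z) ≈ -18.73°, λ = atan2(p_y, p_x) ≈ -169.33°.

≈ 19°S, 169°W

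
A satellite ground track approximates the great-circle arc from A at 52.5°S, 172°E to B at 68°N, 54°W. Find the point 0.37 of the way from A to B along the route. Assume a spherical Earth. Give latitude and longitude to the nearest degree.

Convert each endpoint to a unit vector on the sphere (x = cos φ cos λ, y = cos φ sin λ, z = sin φ).
The central angle between the endpoints is δ = arccos(p₁·p₂) ≈ 2.677 rad (153.4°).
Interpolate at f = 0.37 with slerp weights a = sin((1−f)δ)/sin δ ≈ 2.217, b = sin(fδ)/sin δ ≈ 1.866.
p = a·p₁ + b·p₂ ≈ (-0.925, -0.378, -0.028); φ = arcsin(p_z) ≈ -1.62°, λ = atan2(p_y, p_x) ≈ -157.79°.

≈ 2°S, 158°W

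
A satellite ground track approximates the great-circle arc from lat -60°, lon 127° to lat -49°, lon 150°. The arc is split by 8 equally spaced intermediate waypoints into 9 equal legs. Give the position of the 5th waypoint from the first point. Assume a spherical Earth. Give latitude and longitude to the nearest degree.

≈ lat -54°, lon 141°

The haversine formula gives a central angle δ ≈ 0.299 rad (17.1°) between the endpoints.
Interpolate at f = 5/9 with slerp weights a = sin((1−f)δ)/sin δ ≈ 0.450, b = sin(fδ)/sin δ ≈ 0.561.
p = a·p₁ + b·p₂ ≈ (-0.454, 0.364, -0.813); φ = arcsin(p_z) ≈ -54.41°, λ = atan2(p_y, p_x) ≈ 141.32°.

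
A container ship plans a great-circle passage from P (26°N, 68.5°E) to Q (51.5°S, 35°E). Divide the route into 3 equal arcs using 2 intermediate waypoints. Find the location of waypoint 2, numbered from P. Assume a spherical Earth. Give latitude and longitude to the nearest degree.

Convert each endpoint to a unit vector on the sphere (x = cos φ cos λ, y = cos φ sin λ, z = sin φ).
The central angle between the endpoints is δ = arccos(p₁·p₂) ≈ 1.447 rad (82.9°).
Interpolate at f = 2/3 with slerp weights a = sin((1−f)δ)/sin δ ≈ 0.467, b = sin(fδ)/sin δ ≈ 0.828.
p = a·p₁ + b·p₂ ≈ (0.576, 0.687, -0.443); φ = arcsin(p_z) ≈ -26.31°, λ = atan2(p_y, p_x) ≈ 49.99°.

≈ (26°S, 50°E)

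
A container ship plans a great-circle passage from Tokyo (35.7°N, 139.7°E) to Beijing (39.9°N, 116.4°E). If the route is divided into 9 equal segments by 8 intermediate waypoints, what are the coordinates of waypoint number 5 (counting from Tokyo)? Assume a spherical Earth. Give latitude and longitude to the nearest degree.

Write both endpoints as unit vectors p₁, p₂ with components (cos φ cos λ, cos φ sin λ, sin φ).
The central angle between the endpoints is δ = arccos(p₁·p₂) ≈ 0.329 rad (18.8°).
Interpolate at f = 5/9 with slerp weights a = sin((1−f)δ)/sin δ ≈ 0.451, b = sin(fδ)/sin δ ≈ 0.563.
p = a·p₁ + b·p₂ ≈ (-0.471, 0.623, 0.624); φ = arcsin(p_z) ≈ 38.61°, λ = atan2(p_y, p_x) ≈ 127.08°.

≈ 39°N, 127°E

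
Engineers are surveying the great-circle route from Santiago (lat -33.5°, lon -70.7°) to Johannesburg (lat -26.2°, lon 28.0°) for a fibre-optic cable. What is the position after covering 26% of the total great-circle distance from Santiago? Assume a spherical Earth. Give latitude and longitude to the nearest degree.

From cos δ = sin φ₁ sin φ₂ + cos φ₁ cos φ₂ cos Δλ, the central angle is δ ≈ 1.440 rad (82.5°).
Interpolate at f = 0.26 with slerp weights a = sin((1−f)δ)/sin δ ≈ 0.883, b = sin(fδ)/sin δ ≈ 0.369.
p = a·p₁ + b·p₂ ≈ (0.535, -0.539, -0.650); φ = arcsin(p_z) ≈ -40.54°, λ = atan2(p_y, p_x) ≈ -45.20°.

≈ lat -41°, lon -45°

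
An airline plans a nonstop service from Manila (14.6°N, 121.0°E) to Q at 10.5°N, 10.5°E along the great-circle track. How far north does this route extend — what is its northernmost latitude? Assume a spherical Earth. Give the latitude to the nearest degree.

The great circle lies in the plane with unit normal n̂ = (p₁ × p₂)/|p₁ × p₂|.
Here n̂_z ≈ -0.930; the vertex latitude is φ_max = arccos|n̂_z| ≈ 21.5°.
Check via Clairaut: cos φ_max = |cos φ₁| · sin C = cos(14.6°)·sin(74.1°) ≈ 0.930, again giving ≈ 21.5°.

≈ 21°N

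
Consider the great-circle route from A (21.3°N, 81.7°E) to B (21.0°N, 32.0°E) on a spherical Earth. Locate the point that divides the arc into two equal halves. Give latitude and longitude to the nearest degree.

Convert each endpoint to a unit vector on the sphere (x = cos φ cos λ, y = cos φ sin λ, z = sin φ).
The central angle between the endpoints is δ = arccos(p₁·p₂) ≈ 0.805 rad (46.2°).
Interpolate at f = 1/2 with slerp weights a = sin((1−f)δ)/sin δ ≈ 0.543, b = sin(fδ)/sin δ ≈ 0.543.
p = a·p₁ + b·p₂ ≈ (0.503, 0.770, 0.392); φ = arcsin(p_z) ≈ 23.09°, λ = atan2(p_y, p_x) ≈ 56.82°.

≈ (23°N, 57°E)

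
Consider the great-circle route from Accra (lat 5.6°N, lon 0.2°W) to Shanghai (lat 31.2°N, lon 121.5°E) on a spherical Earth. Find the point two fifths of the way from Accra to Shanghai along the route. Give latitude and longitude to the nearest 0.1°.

≈ lat 30.0°N, lon 40.4°E

From cos δ = sin φ₁ sin φ₂ + cos φ₁ cos φ₂ cos Δλ, the central angle is δ ≈ 1.979 rad (113.4°).
Interpolate at f = 2/5 with slerp weights a = sin((1−f)δ)/sin δ ≈ 1.010, b = sin(fδ)/sin δ ≈ 0.775.
p = a·p₁ + b·p₂ ≈ (0.659, 0.562, 0.500); φ = arcsin(p_z) ≈ 30.01°, λ = atan2(p_y, p_x) ≈ 40.44°.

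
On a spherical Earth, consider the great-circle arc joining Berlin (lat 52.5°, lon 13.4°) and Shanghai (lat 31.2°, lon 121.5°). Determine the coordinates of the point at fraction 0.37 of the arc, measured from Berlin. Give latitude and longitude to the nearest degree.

≈ lat 59°, lon 63°

The haversine formula gives a central angle δ ≈ 1.319 rad (75.6°) between the endpoints.
Interpolate at f = 0.37 with slerp weights a = sin((1−f)δ)/sin δ ≈ 0.763, b = sin(fδ)/sin δ ≈ 0.484.
p = a·p₁ + b·p₂ ≈ (0.235, 0.461, 0.856); φ = arcsin(p_z) ≈ 58.85°, λ = atan2(p_y, p_x) ≈ 62.95°.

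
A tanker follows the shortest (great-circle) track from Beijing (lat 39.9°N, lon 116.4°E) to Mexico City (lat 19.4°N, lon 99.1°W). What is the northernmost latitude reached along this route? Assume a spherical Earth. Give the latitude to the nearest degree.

The great circle lies in the plane with unit normal n̂ = (p₁ × p₂)/|p₁ × p₂|.
Here n̂_z ≈ +0.453; the vertex latitude is φ_max = arccos|n̂_z| ≈ 63.0°.

≈ 63°N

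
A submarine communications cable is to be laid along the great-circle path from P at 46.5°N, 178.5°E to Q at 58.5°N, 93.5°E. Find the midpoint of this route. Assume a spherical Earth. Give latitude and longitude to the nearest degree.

≈ 60°N, 143°E

From cos δ = sin φ₁ sin φ₂ + cos φ₁ cos φ₂ cos Δλ, the central angle is δ ≈ 0.863 rad (49.5°).
Interpolate at f = 1/2 with slerp weights a = sin((1−f)δ)/sin δ ≈ 0.551, b = sin(fδ)/sin δ ≈ 0.551.
p = a·p₁ + b·p₂ ≈ (-0.396, 0.297, 0.869); φ = arcsin(p_z) ≈ 60.31°, λ = atan2(p_y, p_x) ≈ 143.15°.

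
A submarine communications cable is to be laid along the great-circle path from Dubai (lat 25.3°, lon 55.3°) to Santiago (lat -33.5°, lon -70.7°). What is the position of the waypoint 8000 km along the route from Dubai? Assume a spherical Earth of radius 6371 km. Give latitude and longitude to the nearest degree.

From cos δ = sin φ₁ sin φ₂ + cos φ₁ cos φ₂ cos Δλ, the central angle is δ ≈ 2.317 rad (132.8°). The total great-circle distance is δ·R ≈ 2.317 × 6371 ≈ 14763 km, so the target fraction is f = 8000/14763 ≈ 0.542.
Interpolate at f ≈ 0.542 with slerp weights a = sin((1−f)δ)/sin δ ≈ 1.189, b = sin(fδ)/sin δ ≈ 1.295.
p = a·p₁ + b·p₂ ≈ (0.969, -0.135, -0.207); φ = arcsin(p_z) ≈ -11.92°, λ = atan2(p_y, p_x) ≈ -7.95°.

≈ lat -12°, lon -8°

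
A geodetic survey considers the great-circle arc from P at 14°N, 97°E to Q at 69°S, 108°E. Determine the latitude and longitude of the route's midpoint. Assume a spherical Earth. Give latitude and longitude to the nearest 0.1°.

The haversine formula gives a central angle δ ≈ 1.455 rad (83.4°) between the endpoints.
Interpolate at f = 1/2 with slerp weights a = sin((1−f)δ)/sin δ ≈ 0.670, b = sin(fδ)/sin δ ≈ 0.670.
p = a·p₁ + b·p₂ ≈ (-0.153, 0.873, -0.463); φ = arcsin(p_z) ≈ -27.59°, λ = atan2(p_y, p_x) ≈ 99.96°.

≈ 27.6°S, 100.0°E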